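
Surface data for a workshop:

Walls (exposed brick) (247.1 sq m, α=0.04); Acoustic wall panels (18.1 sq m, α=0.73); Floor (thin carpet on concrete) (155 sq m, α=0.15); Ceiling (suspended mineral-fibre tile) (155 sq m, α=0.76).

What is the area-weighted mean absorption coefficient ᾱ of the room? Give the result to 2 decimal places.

0.29

S = Σ Sᵢ = 247.1 + 18.1 + 155 + 155 = 575.2 sq m.
Σ(Sᵢαᵢ) = 247.1×0.04 + 18.1×0.73 + 155×0.15 + 155×0.76 = 164.147.
ᾱ = 164.147 / 575.2 = 0.29.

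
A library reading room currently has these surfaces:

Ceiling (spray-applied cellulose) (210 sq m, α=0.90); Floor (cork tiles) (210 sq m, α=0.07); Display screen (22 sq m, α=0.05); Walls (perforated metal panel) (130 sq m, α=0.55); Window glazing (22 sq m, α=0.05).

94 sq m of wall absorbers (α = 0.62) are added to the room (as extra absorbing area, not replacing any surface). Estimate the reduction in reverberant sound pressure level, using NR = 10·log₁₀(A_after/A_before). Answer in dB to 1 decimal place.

0.8 dB

A_before = Σ Sᵢαᵢ = 210×0.90 + 210×0.07 + 22×0.05 + 130×0.55 + 22×0.05 = 277.400 sabins.
Added absorption = 94 × 0.62 = 58.280 sabins.
New total A_after = 335.680 sabins.
Reduction = 10 log₁₀(A_after/A_before) = 10 log₁₀(1.2101) = 0.8 dB.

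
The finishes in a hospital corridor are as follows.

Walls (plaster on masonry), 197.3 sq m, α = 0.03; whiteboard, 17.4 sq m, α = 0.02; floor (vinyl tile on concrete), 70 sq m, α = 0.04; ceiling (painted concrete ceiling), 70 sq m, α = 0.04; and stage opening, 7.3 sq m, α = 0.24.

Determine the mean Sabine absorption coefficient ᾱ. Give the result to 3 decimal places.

Total surface area S = 362.0 sq m.
A = 197.3*0.03 + 17.4*0.02 + 70*0.04 + 70*0.04 + 7.3*0.24 = 13.619 sabins.
ᾱ = A/S = 0.038.

0.038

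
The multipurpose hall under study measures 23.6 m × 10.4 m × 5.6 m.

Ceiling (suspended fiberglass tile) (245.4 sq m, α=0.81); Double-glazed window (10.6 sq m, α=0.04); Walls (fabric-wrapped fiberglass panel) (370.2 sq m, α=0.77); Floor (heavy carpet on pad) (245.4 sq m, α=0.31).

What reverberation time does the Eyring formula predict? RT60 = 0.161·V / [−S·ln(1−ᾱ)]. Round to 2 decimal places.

0.25 seconds

S = Σ Sᵢ = 871.6 sq m.
Σ(Sᵢαᵢ) = 245.4·0.81 + 10.6·0.04 + 370.2·0.77 + 245.4·0.31 = 560.326.
ᾱ = 560.326 / 871.6 = 0.6429.
Eyring denominator: −S ln(1−ᾱ) = 897.521.
V = 23.6 × 10.4 × 5.6 = 1374.464 m³.
RT60 = 0.161 × 1374.464 / 897.521 = 0.25 s.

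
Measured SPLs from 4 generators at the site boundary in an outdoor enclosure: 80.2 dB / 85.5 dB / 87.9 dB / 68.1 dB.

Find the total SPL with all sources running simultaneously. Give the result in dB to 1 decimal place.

90.3 dB

Σ 10^(Lᵢ/10) = 1.083e+09.
Combined level = 10 log₁₀(1.083e+09) = 90.3 dB.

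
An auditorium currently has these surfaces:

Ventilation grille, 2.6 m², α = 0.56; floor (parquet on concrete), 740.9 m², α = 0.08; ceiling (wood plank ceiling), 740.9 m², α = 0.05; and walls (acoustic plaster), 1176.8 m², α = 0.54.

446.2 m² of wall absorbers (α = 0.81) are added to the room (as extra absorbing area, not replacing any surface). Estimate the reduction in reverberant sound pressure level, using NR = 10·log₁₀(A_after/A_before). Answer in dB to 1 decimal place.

1.7 dB

Summing Sᵢαᵢ: 1.456 + 59.272 + 37.045 + 635.472 → A_before = 733.245 sabins.
Added absorption = 446.2 × 0.81 = 361.422 sabins.
New total A_after = 1094.667 sabins.
NR = 10·log₁₀(1094.667/733.245) = 1.7 dB.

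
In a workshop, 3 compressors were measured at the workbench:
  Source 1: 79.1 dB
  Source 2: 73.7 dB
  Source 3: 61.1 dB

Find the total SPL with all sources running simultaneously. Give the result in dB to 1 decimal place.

80.3 dB

Σ 10^(Lᵢ/10) = 1.06e+08.
L_total = 10·log₁₀(1.06e+08) = 80.3 dB.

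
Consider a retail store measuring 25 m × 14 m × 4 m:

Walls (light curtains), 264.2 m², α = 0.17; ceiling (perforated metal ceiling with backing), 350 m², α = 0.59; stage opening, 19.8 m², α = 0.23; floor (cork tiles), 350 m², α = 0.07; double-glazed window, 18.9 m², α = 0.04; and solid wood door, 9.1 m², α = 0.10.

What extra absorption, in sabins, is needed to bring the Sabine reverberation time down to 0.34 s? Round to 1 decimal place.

Equivalent absorption area: A₁ = 264.2·0.17 + 350·0.59 + 19.8·0.23 + 350·0.07 + 18.9·0.04 + 9.1·0.10 = 282.134 m².
For T = 0.34 s, need A₂ = 0.161·V/T = 0.161·1400/0.34 = 662.941 sabins.
Additional absorption ΔA = 662.941 − 282.134 = 380.8 sabins.

380.8 sabins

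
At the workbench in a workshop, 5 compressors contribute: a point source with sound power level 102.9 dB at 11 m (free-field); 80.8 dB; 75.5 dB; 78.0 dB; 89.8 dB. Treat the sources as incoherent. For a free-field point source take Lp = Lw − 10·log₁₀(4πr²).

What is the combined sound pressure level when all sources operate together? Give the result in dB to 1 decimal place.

90.7 dB

Source at 11 m: Lp = 102.9 − 10·log₁₀(4π·11²) = 102.9 − 10·log₁₀(1520.531) = 71.1 dB.
Sum in the linear (power) domain: Σ 10^(Lᵢ/10) = 10^(71.1/10) + 10^(80.8/10) + 10^(75.5/10) + 10^(78.0/10) + 10^(89.8/10) = 1.187e+09.
Back to dB: 10·log₁₀ Σ = 90.7 dB.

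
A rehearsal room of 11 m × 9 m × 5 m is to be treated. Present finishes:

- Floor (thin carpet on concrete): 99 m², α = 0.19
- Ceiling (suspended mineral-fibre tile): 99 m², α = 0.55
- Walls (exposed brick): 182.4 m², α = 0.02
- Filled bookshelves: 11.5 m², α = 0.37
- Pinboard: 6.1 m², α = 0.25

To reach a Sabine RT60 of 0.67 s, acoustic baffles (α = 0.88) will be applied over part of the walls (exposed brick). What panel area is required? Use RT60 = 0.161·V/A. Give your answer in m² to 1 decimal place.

A₁ = Σ Sᵢαᵢ = 99*0.19 + 99*0.55 + 182.4*0.02 + 11.5*0.37 + 6.1*0.25 = 82.688 sabins.
Required A₂ = 0.161·495/0.67 = 118.948 sabins.
ΔA needed = 118.948 − 82.688 = 36.260 sabins.
Each m² of panel replacing the walls (exposed brick) adds (0.88 − 0.02) = 0.86 sabins.
Panel area = 36.260 / 0.86 = 42.2 m².

42.2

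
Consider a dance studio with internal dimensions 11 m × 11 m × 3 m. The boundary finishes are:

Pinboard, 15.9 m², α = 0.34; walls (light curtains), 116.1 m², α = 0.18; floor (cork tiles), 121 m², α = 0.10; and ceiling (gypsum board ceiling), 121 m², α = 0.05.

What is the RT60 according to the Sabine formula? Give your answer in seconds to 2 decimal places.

Equivalent absorption area: A = 15.9·0.34 + 116.1·0.18 + 121·0.10 + 121·0.05 = 44.454 m².
V = 11·11·3 = 363 m³.
T = 0.161 V/A = 0.161·363/44.454 = 1.31 s.

1.31 sec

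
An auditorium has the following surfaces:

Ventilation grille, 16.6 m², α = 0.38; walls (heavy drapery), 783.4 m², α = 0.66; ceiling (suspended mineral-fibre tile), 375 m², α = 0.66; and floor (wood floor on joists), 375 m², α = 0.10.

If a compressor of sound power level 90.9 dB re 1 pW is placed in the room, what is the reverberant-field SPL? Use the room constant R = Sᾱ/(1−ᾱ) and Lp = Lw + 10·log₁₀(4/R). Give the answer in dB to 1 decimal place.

64.6 dB

Σ(Sᵢαᵢ) = 16.6×0.38 + 783.4×0.66 + 375×0.66 + 375×0.10 = 808.352; total area S = 1550.0 m².
ᾱ = 808.352/1550.0 = 0.5215; R = Sᾱ/(1−ᾱ) = 808.352/(1−0.5215) = 1689.346 m².
Lp = 90.9 + 10·log₁₀(4/1689.346) = 90.9 + (-26.26) = 64.6 dB.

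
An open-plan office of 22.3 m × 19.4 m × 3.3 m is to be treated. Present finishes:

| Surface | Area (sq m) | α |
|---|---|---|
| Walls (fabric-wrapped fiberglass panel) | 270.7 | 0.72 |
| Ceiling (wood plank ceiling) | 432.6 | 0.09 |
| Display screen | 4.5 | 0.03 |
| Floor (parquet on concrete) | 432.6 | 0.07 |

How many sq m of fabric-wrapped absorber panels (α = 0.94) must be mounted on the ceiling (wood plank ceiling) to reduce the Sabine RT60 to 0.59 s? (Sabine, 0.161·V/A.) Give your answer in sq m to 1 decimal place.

A₁ = Σ Sᵢαᵢ = 270.7*0.72 + 432.6*0.09 + 4.5*0.03 + 432.6*0.07 = 264.255 sabins.
Required A₂ = 0.161·1427.646/0.59 = 389.578 sabins.
ΔA needed = 389.578 − 264.255 = 125.323 sabins.
Each sq m of panel replacing the ceiling (wood plank ceiling) adds (0.94 − 0.09) = 0.85 sabins.
Area = ΔA/Δα = 125.323/0.85 = 147.4 sq m.

147.4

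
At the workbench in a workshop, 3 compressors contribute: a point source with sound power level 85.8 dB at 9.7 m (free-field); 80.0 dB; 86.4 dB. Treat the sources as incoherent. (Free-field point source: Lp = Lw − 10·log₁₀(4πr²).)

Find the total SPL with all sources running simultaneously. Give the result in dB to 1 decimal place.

Source at 9.7 m: Lp = 85.8 − 10·log₁₀(4π·9.7²) = 85.8 − 10·log₁₀(1182.370) = 55.1 dB.
Sum in the linear (power) domain: Σ 10^(Lᵢ/10) = 10^(55.1/10) + 10^(80.0/10) + 10^(86.4/10) = 5.368e+08.
Combined level = 10 log₁₀(5.368e+08) = 87.3 dB.

87.3 dB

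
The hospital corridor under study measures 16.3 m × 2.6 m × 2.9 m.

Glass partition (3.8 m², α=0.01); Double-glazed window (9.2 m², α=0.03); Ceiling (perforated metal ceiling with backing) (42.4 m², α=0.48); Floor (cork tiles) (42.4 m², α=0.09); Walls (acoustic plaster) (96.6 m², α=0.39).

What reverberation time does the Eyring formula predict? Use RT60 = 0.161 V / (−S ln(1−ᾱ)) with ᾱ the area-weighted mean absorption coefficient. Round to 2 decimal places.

0.26 sec

S = Σ Sᵢ = 194.4 m².
Absorption A = 3.8·0.01 + 9.2·0.03 + 42.4·0.48 + 42.4·0.09 + 96.6·0.39 = 62.156 sabins.
Mean coefficient ᾱ = A/S = 0.3197.
−S·ln(1−ᾱ) = −194.4 × ln(1 − 0.3197) = 74.887.
V = 16.3 × 2.6 × 2.9 = 122.902 m³.
RT60 = 0.161 × 122.902 / 74.887 = 0.26 s.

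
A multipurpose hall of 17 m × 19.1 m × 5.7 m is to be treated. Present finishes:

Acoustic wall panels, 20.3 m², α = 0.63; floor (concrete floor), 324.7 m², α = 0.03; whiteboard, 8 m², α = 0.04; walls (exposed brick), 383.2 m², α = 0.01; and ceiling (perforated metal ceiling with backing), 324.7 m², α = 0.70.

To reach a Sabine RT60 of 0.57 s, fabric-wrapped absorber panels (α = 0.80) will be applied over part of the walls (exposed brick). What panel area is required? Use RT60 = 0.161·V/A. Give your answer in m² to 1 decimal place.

Equivalent absorption area: A₁ = 20.3*0.63 + 324.7*0.03 + 8*0.04 + 383.2*0.01 + 324.7*0.70 = 253.972 m².
V = 1850.79 m³. Target absorption A₂ = 0.161 × 1850.79 / 0.57 = 522.767 sabins.
ΔA needed = 522.767 − 253.972 = 268.795 sabins.
Net gain per m²: Δα = 0.80 − 0.01 = 0.79.
Area = ΔA/Δα = 268.795/0.79 = 340.2 m².

340.2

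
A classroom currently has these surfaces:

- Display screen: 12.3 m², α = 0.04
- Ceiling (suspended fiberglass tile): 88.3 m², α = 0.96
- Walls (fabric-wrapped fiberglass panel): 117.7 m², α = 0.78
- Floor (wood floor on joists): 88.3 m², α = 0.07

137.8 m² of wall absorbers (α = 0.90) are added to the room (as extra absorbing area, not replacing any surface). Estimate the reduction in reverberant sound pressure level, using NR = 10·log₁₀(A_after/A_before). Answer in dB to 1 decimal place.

Summing Sᵢαᵢ: 0.492 + 84.768 + 91.806 + 6.181 → A_before = 183.247 sabins.
Treatment contributes 137.8·0.90 = 124.020 sabins.
A_after = 183.247 + 124.020 = 307.267 sabins.
Reduction = 10 log₁₀(A_after/A_before) = 10 log₁₀(1.6768) = 2.2 dB.

2.2 dB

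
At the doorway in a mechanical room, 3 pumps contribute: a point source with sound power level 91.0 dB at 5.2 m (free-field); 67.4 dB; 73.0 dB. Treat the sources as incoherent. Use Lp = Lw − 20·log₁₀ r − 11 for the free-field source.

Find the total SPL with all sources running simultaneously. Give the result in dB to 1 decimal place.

Source at 5.2 m: Lp = 91.0 − 20·log₁₀(5.2) − 11 = 65.7 dB.
Converting to relative power and adding: 10^(65.7/10) + 10^(67.4/10) + 10^(73.0/10) = 2.916e+07.
L_total = 10·log₁₀(2.916e+07) = 74.6 dB.

74.6 dB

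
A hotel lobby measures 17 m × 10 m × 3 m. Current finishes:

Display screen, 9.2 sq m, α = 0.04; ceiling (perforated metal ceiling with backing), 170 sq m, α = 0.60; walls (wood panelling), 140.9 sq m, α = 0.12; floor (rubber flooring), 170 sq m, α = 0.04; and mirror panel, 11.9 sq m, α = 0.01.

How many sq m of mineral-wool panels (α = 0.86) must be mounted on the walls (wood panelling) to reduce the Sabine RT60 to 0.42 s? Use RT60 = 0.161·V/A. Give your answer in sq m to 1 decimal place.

A₁ = Σ Sᵢαᵢ = 9.2*0.04 + 170*0.60 + 140.9*0.12 + 170*0.04 + 11.9*0.01 = 126.195 sabins.
V = 510 m³. Target absorption A₂ = 0.161 × 510 / 0.42 = 195.500 sabins.
ΔA needed = 195.500 − 126.195 = 69.305 sabins.
Net gain per sq m: Δα = 0.86 − 0.12 = 0.74.
Panel area = 69.305 / 0.74 = 93.7 sq m.

93.7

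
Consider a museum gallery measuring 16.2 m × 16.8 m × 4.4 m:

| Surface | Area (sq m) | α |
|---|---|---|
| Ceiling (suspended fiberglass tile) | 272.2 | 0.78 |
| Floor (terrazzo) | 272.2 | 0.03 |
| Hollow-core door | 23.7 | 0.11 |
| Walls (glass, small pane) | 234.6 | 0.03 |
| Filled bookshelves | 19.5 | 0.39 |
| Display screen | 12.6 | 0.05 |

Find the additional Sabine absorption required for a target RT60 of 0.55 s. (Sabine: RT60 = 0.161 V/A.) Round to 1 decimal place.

112.2 sabins

A₁ = Σ Sᵢαᵢ = 272.2·0.78 + 272.2·0.03 + 23.7·0.11 + 234.6·0.03 + 19.5·0.39 + 12.6·0.05 = 238.362 sabins.
Target A₂ = 0.161·1197.504/0.55 = 350.542 sabins (V = 1197.504 m³).
Additional absorption ΔA = 350.542 − 238.362 = 112.2 sabins.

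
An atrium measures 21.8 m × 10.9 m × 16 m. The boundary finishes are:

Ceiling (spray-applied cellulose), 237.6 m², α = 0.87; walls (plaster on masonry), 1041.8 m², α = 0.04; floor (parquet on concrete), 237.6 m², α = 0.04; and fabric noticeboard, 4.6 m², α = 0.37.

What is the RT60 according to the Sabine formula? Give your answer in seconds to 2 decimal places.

2.36 seconds

A = Σ Sᵢαᵢ = 237.6·0.87 + 1041.8·0.04 + 237.6·0.04 + 4.6·0.37 = 259.590 sabins.
Room volume: 3801.92 m³.
RT60 = 0.161 · V / A = 0.161 × 3801.92 / 259.590 = 2.36 s.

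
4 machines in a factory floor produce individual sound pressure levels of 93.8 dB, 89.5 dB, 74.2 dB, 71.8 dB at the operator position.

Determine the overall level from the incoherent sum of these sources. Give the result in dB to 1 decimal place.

Σ 10^(Lᵢ/10) = 3.332e+09.
Combined level = 10 log₁₀(3.332e+09) = 95.2 dB.

95.2 dB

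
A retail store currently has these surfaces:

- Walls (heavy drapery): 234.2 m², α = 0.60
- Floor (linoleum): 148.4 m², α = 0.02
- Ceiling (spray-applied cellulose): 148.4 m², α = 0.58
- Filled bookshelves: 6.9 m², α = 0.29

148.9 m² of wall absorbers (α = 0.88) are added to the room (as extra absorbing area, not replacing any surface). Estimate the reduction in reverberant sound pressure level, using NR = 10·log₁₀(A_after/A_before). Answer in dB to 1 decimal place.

1.9 dB

Summing Sᵢαᵢ: 140.520 + 2.968 + 86.072 + 2.001 → A_before = 231.561 sabins.
Treatment contributes 148.9·0.88 = 131.032 sabins.
A_after = 231.561 + 131.032 = 362.593 sabins.
NR = 10·log₁₀(362.593/231.561) = 1.9 dB.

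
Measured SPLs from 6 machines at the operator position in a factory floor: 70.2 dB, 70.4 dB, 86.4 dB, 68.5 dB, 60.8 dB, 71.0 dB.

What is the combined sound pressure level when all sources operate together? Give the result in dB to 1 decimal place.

Sum in the linear (power) domain: Σ 10^(Lᵢ/10) = 10^(70.2/10) + 10^(70.4/10) + 10^(86.4/10) + 10^(68.5/10) + 10^(60.8/10) + 10^(71.0/10) = 4.788e+08.
Back to dB: 10·log₁₀ Σ = 86.8 dB.

86.8 dB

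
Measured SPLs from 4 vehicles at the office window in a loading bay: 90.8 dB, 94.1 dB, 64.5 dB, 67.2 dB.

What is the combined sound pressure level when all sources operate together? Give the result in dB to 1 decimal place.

95.8 dB

Σ 10^(Lᵢ/10) = 3.781e+09.
Combined level = 10 log₁₀(3.781e+09) = 95.8 dB.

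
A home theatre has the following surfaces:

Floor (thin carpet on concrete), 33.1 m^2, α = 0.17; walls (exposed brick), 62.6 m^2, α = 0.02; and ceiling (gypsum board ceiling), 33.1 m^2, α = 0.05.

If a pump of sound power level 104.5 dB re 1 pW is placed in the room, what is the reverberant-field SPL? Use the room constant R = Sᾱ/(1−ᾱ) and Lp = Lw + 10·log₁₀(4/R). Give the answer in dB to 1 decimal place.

A = 8.534 sabins; S = 128.8 m^2.
ᾱ = 8.534/128.8 = 0.0663; R = Sᾱ/(1−ᾱ) = 8.534/(1−0.0663) = 9.140 m^2.
Lp = 104.5 + 10·log₁₀(4/9.140) = 104.5 + (-3.59) = 100.9 dB.

100.9 dB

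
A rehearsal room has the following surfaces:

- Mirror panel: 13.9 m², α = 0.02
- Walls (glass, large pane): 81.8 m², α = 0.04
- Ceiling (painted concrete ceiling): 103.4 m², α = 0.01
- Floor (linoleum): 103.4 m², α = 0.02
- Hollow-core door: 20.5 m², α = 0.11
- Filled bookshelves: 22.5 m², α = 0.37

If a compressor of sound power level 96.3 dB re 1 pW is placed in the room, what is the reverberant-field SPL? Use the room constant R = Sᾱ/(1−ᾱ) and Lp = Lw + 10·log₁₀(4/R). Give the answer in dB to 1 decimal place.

Σ(Sᵢαᵢ) = 13.9·0.02 + 81.8·0.04 + 103.4·0.01 + 103.4·0.02 + 20.5·0.11 + 22.5·0.37 = 17.232; total area S = 345.5 m².
ᾱ = 17.232/345.5 = 0.0499; R = Sᾱ/(1−ᾱ) = 17.232/(1−0.0499) = 18.137 m².
Lp = 96.3 + 10·log₁₀(4/18.137) = 96.3 + (-6.57) = 89.7 dB.

89.7 dB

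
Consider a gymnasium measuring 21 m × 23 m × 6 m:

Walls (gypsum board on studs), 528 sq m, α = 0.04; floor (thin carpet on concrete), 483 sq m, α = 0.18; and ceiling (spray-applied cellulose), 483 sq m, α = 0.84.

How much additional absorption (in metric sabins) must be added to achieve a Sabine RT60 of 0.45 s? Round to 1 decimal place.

523.1 sabins

A₁ = Σ Sᵢαᵢ = 528*0.04 + 483*0.18 + 483*0.84 = 513.780 sabins.
Target A₂ = 0.161·2898/0.45 = 1036.840 sabins (V = 2898 m³).
Shortfall: 1036.840 − 513.780 = 523.1 sabins.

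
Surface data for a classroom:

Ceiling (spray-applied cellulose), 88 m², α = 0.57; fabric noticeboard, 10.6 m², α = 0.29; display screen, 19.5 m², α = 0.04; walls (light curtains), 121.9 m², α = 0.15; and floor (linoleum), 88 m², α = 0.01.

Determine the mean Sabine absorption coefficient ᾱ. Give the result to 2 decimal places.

S = Σ Sᵢ = 88 + 10.6 + 19.5 + 121.9 + 88 = 328.0 m².
Weighted sum Σ Sα = 73.179.
ᾱ = A/S = 0.22.

0.22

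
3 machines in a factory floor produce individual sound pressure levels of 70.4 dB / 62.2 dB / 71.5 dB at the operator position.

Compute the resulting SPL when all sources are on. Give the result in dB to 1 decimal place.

74.3 dB

Converting to relative power and adding: 10^(70.4/10) + 10^(62.2/10) + 10^(71.5/10) = 2.675e+07.
L_total = 10·log₁₀(2.675e+07) = 74.3 dB.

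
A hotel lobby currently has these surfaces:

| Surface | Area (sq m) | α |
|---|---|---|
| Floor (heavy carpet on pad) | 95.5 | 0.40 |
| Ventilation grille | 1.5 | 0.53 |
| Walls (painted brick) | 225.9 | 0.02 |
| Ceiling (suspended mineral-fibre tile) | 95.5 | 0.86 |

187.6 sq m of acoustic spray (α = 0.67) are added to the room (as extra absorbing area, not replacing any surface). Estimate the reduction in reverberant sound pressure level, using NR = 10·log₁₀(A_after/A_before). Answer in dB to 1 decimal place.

Equivalent absorption area: A_before = 95.5·0.40 + 1.5·0.53 + 225.9·0.02 + 95.5·0.86 = 125.643 sq m.
Added absorption = 187.6 × 0.67 = 125.692 sabins.
New total A_after = 251.335 sabins.
Reduction = 10 log₁₀(A_after/A_before) = 10 log₁₀(2.0004) = 3.0 dB.

3.0 dB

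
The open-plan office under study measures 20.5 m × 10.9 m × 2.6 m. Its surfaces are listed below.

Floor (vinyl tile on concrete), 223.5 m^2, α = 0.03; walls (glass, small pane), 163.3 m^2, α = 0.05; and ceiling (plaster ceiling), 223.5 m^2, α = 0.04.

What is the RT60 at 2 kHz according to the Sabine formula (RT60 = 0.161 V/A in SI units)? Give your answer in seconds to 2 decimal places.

3.93 s

Summing Sᵢαᵢ: 6.705 + 8.165 + 8.940 → A = 23.810 sabins.
Room volume: 580.97 m³.
RT60 = 0.161 · V / A = 0.161 × 580.97 / 23.810 = 3.93 s.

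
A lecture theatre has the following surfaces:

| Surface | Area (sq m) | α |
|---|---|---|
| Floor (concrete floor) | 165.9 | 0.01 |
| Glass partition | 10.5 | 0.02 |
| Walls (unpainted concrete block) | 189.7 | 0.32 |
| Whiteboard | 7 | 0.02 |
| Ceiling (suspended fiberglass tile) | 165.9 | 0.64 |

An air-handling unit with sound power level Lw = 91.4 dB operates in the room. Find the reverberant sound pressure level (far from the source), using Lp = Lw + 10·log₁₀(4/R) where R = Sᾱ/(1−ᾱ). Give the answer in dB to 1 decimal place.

73.5 dB

A = 168.889 sabins; S = 539.0 sq m.
ᾱ = 168.889/539.0 = 0.3133; R = Sᾱ/(1−ᾱ) = 168.889/(1−0.3133) = 245.943 sq m.
Lp = 91.4 + 10·log₁₀(4/245.943) = 91.4 + (-17.89) = 73.5 dB.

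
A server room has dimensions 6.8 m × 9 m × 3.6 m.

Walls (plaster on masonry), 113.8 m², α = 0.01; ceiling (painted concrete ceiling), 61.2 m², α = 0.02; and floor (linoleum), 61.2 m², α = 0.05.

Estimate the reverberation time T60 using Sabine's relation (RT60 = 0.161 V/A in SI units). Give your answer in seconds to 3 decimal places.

Summing Sᵢαᵢ: 1.138 + 1.224 + 3.060 → A = 5.422 sabins.
Volume V = 6.8 × 9 × 3.6 = 220.32 m³.
Sabine: RT60 = 0.161 × 220.32 / 5.422 = 6.542 s.

6.542 s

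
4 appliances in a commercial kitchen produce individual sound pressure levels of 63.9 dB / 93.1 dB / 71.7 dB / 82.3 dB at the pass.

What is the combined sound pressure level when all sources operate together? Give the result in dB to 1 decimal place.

93.5 dB

Sum in the linear (power) domain: Σ 10^(Lᵢ/10) = 10^(63.9/10) + 10^(93.1/10) + 10^(71.7/10) + 10^(82.3/10) = 2.229e+09.
Back to dB: 10·log₁₀ Σ = 93.5 dB.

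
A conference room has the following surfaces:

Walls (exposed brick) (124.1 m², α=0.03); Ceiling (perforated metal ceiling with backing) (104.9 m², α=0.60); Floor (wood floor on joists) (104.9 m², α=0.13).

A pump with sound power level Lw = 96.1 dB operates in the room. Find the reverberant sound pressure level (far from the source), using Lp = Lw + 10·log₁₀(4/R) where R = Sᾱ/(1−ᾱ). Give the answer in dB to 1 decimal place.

Σ(Sᵢαᵢ) = 124.1×0.03 + 104.9×0.60 + 104.9×0.13 = 80.300; total area S = 333.9 m².
ᾱ = 0.2405, so room constant R = A/(1−ᾱ) = 105.727 m².
Lp = 96.1 + 10·log₁₀(4/105.727) = 96.1 + (-14.22) = 81.9 dB.

81.9 dB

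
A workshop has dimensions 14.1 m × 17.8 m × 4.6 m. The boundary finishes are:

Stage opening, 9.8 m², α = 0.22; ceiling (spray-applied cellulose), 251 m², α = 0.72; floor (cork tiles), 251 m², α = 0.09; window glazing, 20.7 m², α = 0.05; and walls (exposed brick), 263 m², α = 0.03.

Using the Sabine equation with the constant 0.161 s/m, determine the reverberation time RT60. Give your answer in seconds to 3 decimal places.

Total absorption A = 9.8·0.22 + 251·0.72 + 251·0.09 + 20.7·0.05 + 263·0.03
  = 2.156 + 180.720 + 22.590 + 1.035 + 7.890 = 214.391 m² sabins.
Room volume: 1154.508 m³.
T = 0.161 V/A = 0.161·1154.508/214.391 = 0.867 s.

0.867 s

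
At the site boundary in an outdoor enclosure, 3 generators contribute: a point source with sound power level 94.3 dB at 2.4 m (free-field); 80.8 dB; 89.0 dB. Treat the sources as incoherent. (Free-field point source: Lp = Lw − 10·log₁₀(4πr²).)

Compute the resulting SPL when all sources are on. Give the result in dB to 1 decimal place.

89.8 dB

Source at 2.4 m: Lp = 94.3 − 10·log₁₀(4π·2.4²) = 94.3 − 10·log₁₀(72.382) = 75.7 dB.
Converting to relative power and adding: 10^(75.7/10) + 10^(80.8/10) + 10^(89.0/10) = 9.517e+08.
Combined level = 10 log₁₀(9.517e+08) = 89.8 dB.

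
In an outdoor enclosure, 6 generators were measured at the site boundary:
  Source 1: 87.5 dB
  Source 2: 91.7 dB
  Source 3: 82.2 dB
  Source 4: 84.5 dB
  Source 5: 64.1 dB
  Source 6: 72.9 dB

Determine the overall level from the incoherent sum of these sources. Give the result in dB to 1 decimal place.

Sum in the linear (power) domain: Σ 10^(Lᵢ/10) = 10^(87.5/10) + 10^(91.7/10) + 10^(82.2/10) + 10^(84.5/10) + 10^(64.1/10) + 10^(72.9/10) = 2.511e+09.
Combined level = 10 log₁₀(2.511e+09) = 94.0 dB.

94.0 dB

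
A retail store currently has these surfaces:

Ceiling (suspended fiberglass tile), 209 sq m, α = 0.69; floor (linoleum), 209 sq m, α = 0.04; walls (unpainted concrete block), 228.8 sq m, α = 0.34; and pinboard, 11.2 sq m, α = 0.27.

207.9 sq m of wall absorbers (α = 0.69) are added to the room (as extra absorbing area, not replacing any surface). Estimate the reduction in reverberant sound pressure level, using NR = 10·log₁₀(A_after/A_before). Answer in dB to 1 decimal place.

Total absorption A_before = 209·0.69 + 209·0.04 + 228.8·0.34 + 11.2·0.27
  = 144.210 + 8.360 + 77.792 + 3.024 = 233.386 sq m sabins.
Treatment contributes 207.9·0.69 = 143.451 sabins.
New total A_after = 376.837 sabins.
Reduction = 10 log₁₀(A_after/A_before) = 10 log₁₀(1.6147) = 2.1 dB.

2.1 dB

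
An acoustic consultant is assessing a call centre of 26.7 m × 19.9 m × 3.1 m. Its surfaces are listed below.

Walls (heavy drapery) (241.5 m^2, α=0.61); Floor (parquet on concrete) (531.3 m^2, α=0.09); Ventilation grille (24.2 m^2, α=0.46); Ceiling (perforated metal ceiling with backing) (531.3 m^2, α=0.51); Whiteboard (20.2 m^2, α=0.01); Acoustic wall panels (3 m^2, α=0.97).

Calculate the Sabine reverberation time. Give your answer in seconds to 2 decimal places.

A = Σ Sᵢαᵢ = 241.5×0.61 + 531.3×0.09 + 24.2×0.46 + 531.3×0.51 + 20.2×0.01 + 3×0.97 = 480.339 sabins.
Volume V = 26.7 × 19.9 × 3.1 = 1647.123 m³.
RT60 = 0.161 · V / A = 0.161 × 1647.123 / 480.339 = 0.55 s.

0.55 sec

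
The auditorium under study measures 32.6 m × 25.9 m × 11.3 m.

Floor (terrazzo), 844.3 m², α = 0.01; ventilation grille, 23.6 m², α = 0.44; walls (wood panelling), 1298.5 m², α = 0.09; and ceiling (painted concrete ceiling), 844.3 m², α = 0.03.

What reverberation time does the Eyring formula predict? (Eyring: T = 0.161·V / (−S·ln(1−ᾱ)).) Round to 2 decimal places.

9.28 sec

S = Σ Sᵢ = 3010.7 m².
Absorption A = 844.3·0.01 + 23.6·0.44 + 1298.5·0.09 + 844.3·0.03 = 161.021 sabins.
Mean coefficient ᾱ = A/S = 0.0535.
−S·ln(1−ᾱ) = −3010.7 × ln(1 − 0.0535) = 165.541.
V = 32.6 × 25.9 × 11.3 = 9541.042 m³.
RT60 = 0.161 × 9541.042 / 165.541 = 9.28 s.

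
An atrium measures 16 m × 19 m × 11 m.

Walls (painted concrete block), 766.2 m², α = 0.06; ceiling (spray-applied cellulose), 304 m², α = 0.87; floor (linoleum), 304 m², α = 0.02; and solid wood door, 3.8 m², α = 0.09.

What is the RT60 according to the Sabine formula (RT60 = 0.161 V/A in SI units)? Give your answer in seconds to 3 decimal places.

A = Σ Sᵢαᵢ = 766.2*0.06 + 304*0.87 + 304*0.02 + 3.8*0.09 = 316.874 sabins.
V = 16·19·11 = 3344 m³.
T = 0.161 V/A = 0.161·3344/316.874 = 1.699 s.

1.699 seconds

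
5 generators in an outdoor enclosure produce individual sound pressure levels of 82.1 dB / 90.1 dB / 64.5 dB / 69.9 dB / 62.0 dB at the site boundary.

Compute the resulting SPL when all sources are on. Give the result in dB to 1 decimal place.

90.8 dB

Σ 10^(Lᵢ/10) = 1.2e+09.
Combined level = 10 log₁₀(1.2e+09) = 90.8 dB.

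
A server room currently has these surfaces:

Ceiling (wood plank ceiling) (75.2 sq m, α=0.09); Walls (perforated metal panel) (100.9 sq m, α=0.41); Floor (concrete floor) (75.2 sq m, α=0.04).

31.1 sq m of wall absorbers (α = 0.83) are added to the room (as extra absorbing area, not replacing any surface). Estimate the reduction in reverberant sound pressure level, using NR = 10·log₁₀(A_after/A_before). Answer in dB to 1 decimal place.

Total absorption A_before = 75.2·0.09 + 100.9·0.41 + 75.2·0.04
  = 6.768 + 41.369 + 3.008 = 51.145 sq m sabins.
Treatment contributes 31.1·0.83 = 25.813 sabins.
New total A_after = 76.958 sabins.
NR = 10·log₁₀(76.958/51.145) = 1.8 dB.

1.8 dB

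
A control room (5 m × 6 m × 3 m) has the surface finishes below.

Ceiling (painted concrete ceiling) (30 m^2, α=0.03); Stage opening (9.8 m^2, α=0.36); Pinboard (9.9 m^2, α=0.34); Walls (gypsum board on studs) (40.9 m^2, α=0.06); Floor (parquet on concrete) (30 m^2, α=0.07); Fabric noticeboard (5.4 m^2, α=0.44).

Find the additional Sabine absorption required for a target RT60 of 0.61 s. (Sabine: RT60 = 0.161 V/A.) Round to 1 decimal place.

Equivalent absorption area: A₁ = 30·0.03 + 9.8·0.36 + 9.9·0.34 + 40.9·0.06 + 30·0.07 + 5.4·0.44 = 14.724 m^2.
V = 90 m³. Required absorption A₂ = 0.161 × 90 / 0.61 = 23.754 sabins.
Shortfall: 23.754 − 14.724 = 9.0 sabins.

9.0 sabins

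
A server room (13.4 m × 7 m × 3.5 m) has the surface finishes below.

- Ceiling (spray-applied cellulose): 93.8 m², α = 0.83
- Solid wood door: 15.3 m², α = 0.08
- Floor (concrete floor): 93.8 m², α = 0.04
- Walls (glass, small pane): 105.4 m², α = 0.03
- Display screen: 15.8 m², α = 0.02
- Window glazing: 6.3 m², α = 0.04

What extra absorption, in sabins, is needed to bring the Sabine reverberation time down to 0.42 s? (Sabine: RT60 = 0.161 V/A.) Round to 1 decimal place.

39.3 sabins

A₁ = Σ Sᵢαᵢ = 93.8·0.83 + 15.3·0.08 + 93.8·0.04 + 105.4·0.03 + 15.8·0.02 + 6.3·0.04 = 86.560 sabins.
Target A₂ = 0.161·328.3/0.42 = 125.848 sabins (V = 328.3 m³).
Shortfall: 125.848 − 86.560 = 39.3 sabins.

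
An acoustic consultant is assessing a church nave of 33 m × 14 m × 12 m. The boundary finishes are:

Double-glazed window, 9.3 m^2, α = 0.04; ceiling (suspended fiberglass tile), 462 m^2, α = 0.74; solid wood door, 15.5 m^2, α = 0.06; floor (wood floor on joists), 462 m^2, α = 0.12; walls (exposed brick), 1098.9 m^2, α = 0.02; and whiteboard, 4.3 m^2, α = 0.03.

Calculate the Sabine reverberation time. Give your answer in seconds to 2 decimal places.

Total absorption A = 9.3×0.04 + 462×0.74 + 15.5×0.06 + 462×0.12 + 1098.9×0.02 + 4.3×0.03
  = 0.372 + 341.880 + 0.930 + 55.440 + 21.978 + 0.129 = 420.729 m^2 sabins.
V = 33·14·12 = 5544 m³.
Sabine: RT60 = 0.161 × 5544 / 420.729 = 2.12 s.

2.12 s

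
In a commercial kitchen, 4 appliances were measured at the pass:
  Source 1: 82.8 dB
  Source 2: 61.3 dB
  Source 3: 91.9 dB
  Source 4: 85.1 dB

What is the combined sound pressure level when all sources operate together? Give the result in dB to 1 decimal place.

93.1 dB

Σ 10^(Lᵢ/10) = 2.064e+09.
Back to dB: 10·log₁₀ Σ = 93.1 dB.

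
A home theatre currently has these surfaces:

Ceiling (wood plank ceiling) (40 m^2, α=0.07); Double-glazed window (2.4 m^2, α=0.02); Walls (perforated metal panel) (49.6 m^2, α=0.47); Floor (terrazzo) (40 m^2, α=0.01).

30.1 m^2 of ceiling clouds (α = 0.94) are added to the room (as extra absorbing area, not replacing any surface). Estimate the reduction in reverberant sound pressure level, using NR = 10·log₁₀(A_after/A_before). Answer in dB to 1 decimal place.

3.1 dB

Summing Sᵢαᵢ: 2.800 + 0.048 + 23.312 + 0.400 → A_before = 26.560 sabins.
Added absorption = 30.1 × 0.94 = 28.294 sabins.
New total A_after = 54.854 sabins.
Reduction = 10 log₁₀(A_after/A_before) = 10 log₁₀(2.0653) = 3.1 dB.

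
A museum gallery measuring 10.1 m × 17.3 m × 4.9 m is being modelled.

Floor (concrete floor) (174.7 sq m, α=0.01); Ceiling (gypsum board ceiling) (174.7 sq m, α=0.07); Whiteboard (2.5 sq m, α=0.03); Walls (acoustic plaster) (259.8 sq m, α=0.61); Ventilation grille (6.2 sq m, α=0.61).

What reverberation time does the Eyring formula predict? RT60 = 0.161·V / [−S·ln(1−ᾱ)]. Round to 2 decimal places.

Total surface area S = 174.7 + 174.7 + 2.5 + 259.8 + 6.2 = 617.9 sq m.
Σ(Sᵢαᵢ) = 174.7·0.01 + 174.7·0.07 + 2.5·0.03 + 259.8·0.61 + 6.2·0.61 = 176.311.
ᾱ = 176.311 / 617.9 = 0.2853.
Eyring denominator: −S ln(1−ᾱ) = 207.548.
V = 10.1 × 17.3 × 4.9 = 856.177 m³.
T = 0.161·V/[−S·ln(1−ᾱ)] = 0.161·856.177/207.548 = 0.66 s.

0.66 seconds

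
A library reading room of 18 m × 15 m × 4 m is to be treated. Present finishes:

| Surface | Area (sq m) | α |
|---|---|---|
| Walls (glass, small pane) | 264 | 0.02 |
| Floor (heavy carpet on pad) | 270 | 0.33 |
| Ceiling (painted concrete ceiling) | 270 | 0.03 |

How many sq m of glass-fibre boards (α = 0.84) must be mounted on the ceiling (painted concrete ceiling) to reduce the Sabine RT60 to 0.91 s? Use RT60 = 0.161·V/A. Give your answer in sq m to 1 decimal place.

109.4

Total absorption A₁ = 264*0.02 + 270*0.33 + 270*0.03
  = 5.280 + 89.100 + 8.100 = 102.480 sq m sabins.
Required A₂ = 0.161·1080/0.91 = 191.077 sabins.
ΔA needed = 191.077 − 102.480 = 88.597 sabins.
Each sq m of panel replacing the ceiling (painted concrete ceiling) adds (0.84 − 0.03) = 0.81 sabins.
Panel area = 88.597 / 0.81 = 109.4 sq m.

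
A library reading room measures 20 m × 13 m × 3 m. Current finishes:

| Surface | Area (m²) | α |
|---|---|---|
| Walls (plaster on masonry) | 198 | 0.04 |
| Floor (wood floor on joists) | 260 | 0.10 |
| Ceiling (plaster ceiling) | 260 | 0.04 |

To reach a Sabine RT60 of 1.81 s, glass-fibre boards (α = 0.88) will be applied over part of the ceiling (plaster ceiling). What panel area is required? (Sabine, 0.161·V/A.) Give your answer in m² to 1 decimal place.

29.8

A₁ = Σ Sᵢαᵢ = 198*0.04 + 260*0.10 + 260*0.04 = 44.320 sabins.
V = 780 m³. Target absorption A₂ = 0.161 × 780 / 1.81 = 69.381 sabins.
Absorption to add: 69.381 − 44.320 = 25.061 sabins.
Each m² of panel replacing the ceiling (plaster ceiling) adds (0.88 − 0.04) = 0.84 sabins.
Panel area = 25.061 / 0.84 = 29.8 m².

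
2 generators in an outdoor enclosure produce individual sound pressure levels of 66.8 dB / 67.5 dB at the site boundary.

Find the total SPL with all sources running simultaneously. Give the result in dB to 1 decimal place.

Converting to relative power and adding: 10^(66.8/10) + 10^(67.5/10) = 1.041e+07.
Combined level = 10 log₁₀(1.041e+07) = 70.2 dB.

70.2 dB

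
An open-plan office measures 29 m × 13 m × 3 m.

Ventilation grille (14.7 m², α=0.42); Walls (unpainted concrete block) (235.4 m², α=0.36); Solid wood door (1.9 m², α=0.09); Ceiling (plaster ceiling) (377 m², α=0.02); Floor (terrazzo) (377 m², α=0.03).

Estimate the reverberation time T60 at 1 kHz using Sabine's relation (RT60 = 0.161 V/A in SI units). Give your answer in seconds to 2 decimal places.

Equivalent absorption area: A = 14.7×0.42 + 235.4×0.36 + 1.9×0.09 + 377×0.02 + 377×0.03 = 109.939 m².
Volume V = 29 × 13 × 3 = 1131 m³.
RT60 = 0.161 · V / A = 0.161 × 1131 / 109.939 = 1.66 s.

1.66 s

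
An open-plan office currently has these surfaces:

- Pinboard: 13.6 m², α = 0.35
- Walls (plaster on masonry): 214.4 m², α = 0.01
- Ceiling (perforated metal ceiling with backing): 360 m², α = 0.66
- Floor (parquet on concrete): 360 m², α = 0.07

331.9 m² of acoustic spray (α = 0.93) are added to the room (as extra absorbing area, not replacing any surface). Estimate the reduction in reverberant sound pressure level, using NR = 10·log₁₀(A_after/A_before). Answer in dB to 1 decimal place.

3.3 dB

Equivalent absorption area: A_before = 13.6×0.35 + 214.4×0.01 + 360×0.66 + 360×0.07 = 269.704 m².
Treatment contributes 331.9·0.93 = 308.667 sabins.
New total A_after = 578.371 sabins.
NR = 10·log₁₀(578.371/269.704) = 3.3 dB.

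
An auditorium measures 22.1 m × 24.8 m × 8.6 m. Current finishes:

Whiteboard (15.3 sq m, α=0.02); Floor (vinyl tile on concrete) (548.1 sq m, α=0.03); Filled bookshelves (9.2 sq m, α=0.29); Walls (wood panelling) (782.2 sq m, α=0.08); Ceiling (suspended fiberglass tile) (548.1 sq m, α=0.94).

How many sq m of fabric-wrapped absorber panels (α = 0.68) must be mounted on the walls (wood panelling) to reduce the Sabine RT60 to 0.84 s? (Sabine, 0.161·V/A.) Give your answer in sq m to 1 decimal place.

A₁ = Σ Sᵢαᵢ = 15.3×0.02 + 548.1×0.03 + 9.2×0.29 + 782.2×0.08 + 548.1×0.94 = 597.207 sabins.
Required A₂ = 0.161·4713.488/0.84 = 903.419 sabins.
Absorption to add: 903.419 − 597.207 = 306.212 sabins.
Each sq m of panel replacing the walls (wood panelling) adds (0.68 − 0.08) = 0.60 sabins.
Area = ΔA/Δα = 306.212/0.60 = 510.4 sq m.

510.4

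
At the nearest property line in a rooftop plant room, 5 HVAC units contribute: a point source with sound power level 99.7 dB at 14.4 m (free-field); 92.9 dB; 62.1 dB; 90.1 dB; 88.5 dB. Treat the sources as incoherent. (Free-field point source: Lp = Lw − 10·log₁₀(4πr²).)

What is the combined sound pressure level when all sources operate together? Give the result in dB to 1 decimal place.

Source at 14.4 m: Lp = 99.7 − 10·log₁₀(4π·14.4²) = 99.7 − 10·log₁₀(2605.763) = 65.5 dB.
Σ 10^(Lᵢ/10) = 3.686e+09.
L_total = 10·log₁₀(3.686e+09) = 95.7 dB.

95.7 dB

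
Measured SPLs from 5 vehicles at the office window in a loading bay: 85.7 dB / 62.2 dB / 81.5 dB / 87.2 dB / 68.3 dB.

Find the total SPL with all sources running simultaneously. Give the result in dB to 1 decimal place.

Sum in the linear (power) domain: Σ 10^(Lᵢ/10) = 10^(85.7/10) + 10^(62.2/10) + 10^(81.5/10) + 10^(87.2/10) + 10^(68.3/10) = 1.046e+09.
Combined level = 10 log₁₀(1.046e+09) = 90.2 dB.

90.2 dB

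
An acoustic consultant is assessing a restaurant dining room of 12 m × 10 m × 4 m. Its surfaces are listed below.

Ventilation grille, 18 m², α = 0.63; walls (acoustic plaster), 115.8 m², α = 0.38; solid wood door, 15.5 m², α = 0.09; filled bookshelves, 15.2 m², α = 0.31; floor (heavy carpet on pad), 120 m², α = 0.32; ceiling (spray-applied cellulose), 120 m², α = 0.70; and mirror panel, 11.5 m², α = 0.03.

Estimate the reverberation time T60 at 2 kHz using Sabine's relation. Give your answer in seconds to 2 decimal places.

A = Σ Sᵢαᵢ = 18×0.63 + 115.8×0.38 + 15.5×0.09 + 15.2×0.31 + 120×0.32 + 120×0.70 + 11.5×0.03 = 184.196 sabins.
V = 12·10·4 = 480 m³.
RT60 = 0.161 · V / A = 0.161 × 480 / 184.196 = 0.42 s.

0.42 s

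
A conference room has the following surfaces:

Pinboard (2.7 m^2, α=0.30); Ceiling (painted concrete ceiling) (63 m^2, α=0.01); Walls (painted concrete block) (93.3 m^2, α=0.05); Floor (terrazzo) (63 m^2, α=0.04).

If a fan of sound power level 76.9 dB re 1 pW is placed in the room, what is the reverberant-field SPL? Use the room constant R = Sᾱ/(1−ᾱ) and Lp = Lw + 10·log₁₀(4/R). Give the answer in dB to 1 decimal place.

73.4 dB

A = 8.625 sabins; S = 222.0 m^2.
ᾱ = 8.625/222.0 = 0.0389; R = Sᾱ/(1−ᾱ) = 8.625/(1−0.0389) = 8.974 m^2.
Lp = Lw + 10 log₁₀(4/R) = 76.9 -3.51 = 73.4 dB.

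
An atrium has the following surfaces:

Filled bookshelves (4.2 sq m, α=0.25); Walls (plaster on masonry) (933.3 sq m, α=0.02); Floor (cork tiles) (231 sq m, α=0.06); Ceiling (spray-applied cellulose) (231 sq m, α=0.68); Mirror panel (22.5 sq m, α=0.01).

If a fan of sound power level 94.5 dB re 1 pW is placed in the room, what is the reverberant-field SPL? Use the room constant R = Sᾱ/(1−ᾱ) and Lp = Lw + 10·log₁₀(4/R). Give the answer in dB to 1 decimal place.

Σ(Sᵢαᵢ) = 4.2·0.25 + 933.3·0.02 + 231·0.06 + 231·0.68 + 22.5·0.01 = 190.881; total area S = 1422.0 sq m.
ᾱ = 0.1342, so room constant R = A/(1−ᾱ) = 220.468 sq m.
Lp = 94.5 + 10·log₁₀(4/220.468) = 94.5 + (-17.41) = 77.1 dB.

77.1 dB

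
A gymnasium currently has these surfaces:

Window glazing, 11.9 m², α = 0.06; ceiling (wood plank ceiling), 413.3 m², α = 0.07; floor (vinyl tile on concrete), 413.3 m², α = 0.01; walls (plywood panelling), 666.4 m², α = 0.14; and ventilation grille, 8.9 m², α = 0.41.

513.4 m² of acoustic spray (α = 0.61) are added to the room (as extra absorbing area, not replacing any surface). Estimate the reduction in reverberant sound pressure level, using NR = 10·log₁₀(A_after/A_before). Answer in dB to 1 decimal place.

Summing Sᵢαᵢ: 0.714 + 28.931 + 4.133 + 93.296 + 3.649 → A_before = 130.723 sabins.
Treatment contributes 513.4·0.61 = 313.174 sabins.
New total A_after = 443.897 sabins.
Reduction = 10 log₁₀(A_after/A_before) = 10 log₁₀(3.3957) = 5.3 dB.

5.3 dB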